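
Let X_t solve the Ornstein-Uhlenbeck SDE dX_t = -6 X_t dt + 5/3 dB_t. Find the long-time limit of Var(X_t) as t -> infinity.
lim Var(X_t) = 25/108

The OU SDE dX = -theta X dt + sigma dB admits the integrating factor exp(theta t): d(exp(theta t) X_t) = sigma exp(theta t) dB_t. Integrating from 0 to t gives X_t = x_0 * exp(-theta t) + sigma * int_0^t exp(-theta (t-s)) dB_s for any initial x_0. The Itô integral has variance (by the Itô isometry) sigma^2 * int_0^t exp(-2 theta (t - s)) ds = sigma^2 * (1 - exp(-2 theta t)) / (2 theta), independent of x_0.
With theta = 6, sigma = 5/3:
  Var(X_t) = (5/3)^2 * (1 - exp(-2*6 t)) / (2 * 6) = 25/108 - 25*exp(-12*t)/108.
As t -> infinity, exp(-2*6 t) -> 0, so the stationary variance is sigma^2 / (2 theta) = 25/108.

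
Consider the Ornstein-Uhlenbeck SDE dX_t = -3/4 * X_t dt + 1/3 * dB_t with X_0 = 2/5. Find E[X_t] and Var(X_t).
E[X_t] = 2*exp(-3*t/4)/5; Var(X_t) = 2/27 - 2*exp(-3*t/2)/27

The OU SDE dX = -theta X dt + sigma dB admits the integrating factor exp(theta t): d(exp(theta t) X_t) = sigma exp(theta t) dB_t. Integrating from 0 to t:
  X_t = x_0 * exp(-theta t) + sigma * int_0^t exp(-theta (t-s)) dB_s.
The Itô integral has mean 0 and (by the Itô isometry) variance sigma^2 * int_0^t exp(-2 theta (t - s)) ds = sigma^2 * (1 - exp(-2 theta t)) / (2 theta).
With theta = 3/4, sigma = 1/3, x_0 = 2/5:
  E[X_t] = 2/5 * exp(-3/4 t) = 2*exp(-3*t/4)/5
  Var(X_t) = (1/3)^2 * (1 - exp(-2*3/4 t)) / (2 * 3/4) = 2/27 - 2*exp(-3*t/2)/27.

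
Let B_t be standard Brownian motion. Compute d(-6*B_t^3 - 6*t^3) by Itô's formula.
d(-6*B_t^3 - 6*t^3) = (-18*B_t - 18*t^2) dt + (-18*B_t^2) dB_t

Itô's formula for f(t, x): d f(t, B_t) = (f_t + (1/2) f_xx) dt + f_x dB_t. Compute partials of f(t, x) = -6*t^3 - 6*x^3:
  f_t(t,x)  = -18*t^2
  f_x(t,x)  = -18*x^2
  f_xx(t,x) = -36*x
Assemble drift = f_t + (1/2) f_xx = -18*t^2 - 18*x and diffusion = f_x = -18*x^2. Substituting x = B_t:
  d(-6*B_t^3 - 6*t^3) = (-18*B_t - 18*t^2) dt + (-18*B_t^2) dB_t.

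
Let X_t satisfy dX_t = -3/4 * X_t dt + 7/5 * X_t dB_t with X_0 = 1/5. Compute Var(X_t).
Var(X_t) = (exp(49*t/25) - 1)*exp(-3*t/2)/25

For GBM dX = mu X dt + sigma X dB with X_0 = x_0, apply Itô to Y = log X: dY = (mu - sigma^2/2) dt + sigma dB, so Y_t = log(x_0) + (mu - sigma^2/2) t + sigma B_t and hence X_t = x_0 * exp((mu - sigma^2/2) t + sigma B_t).
With mu = -3/4, sigma = 7/5, x_0 = 1/5, this gives:
  X_t = 1/5 * exp((-173/100) * t + (7/5) * B_t).
Since sigma*B_t ~ Normal(0, sigma^2 t), E[exp(sigma*B_t)] = exp(sigma^2 t / 2); so E[X_t] = x_0 * exp((mu - sigma^2/2) t) * exp(sigma^2 t / 2) = x_0 * exp(mu t) = exp(-3*t/4)/5.
Var(X_t) = E[X_t^2] - (E[X_t])^2 = x_0^2 * exp(2 mu t) * (exp(sigma^2 t) - 1) = (exp(49*t/25) - 1)*exp(-3*t/2)/25.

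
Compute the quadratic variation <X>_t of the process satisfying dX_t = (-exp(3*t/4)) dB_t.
<X>_t = 2*exp(3*t/2)/3 - 2/3

For an Itô process dX_t = a(t) dt + b(t) dB_t, the quadratic variation is <X>_t = int_0^t b(s)^2 ds (the drift term does not contribute). Here b(s) = -exp(3*s/4), so
  b(s)^2 = exp(3*s/2).
Integrating from 0 to t:
  <X>_t = int_0^t (exp(3*s/2)) ds = 2*exp(3*t/2)/3 - 2/3.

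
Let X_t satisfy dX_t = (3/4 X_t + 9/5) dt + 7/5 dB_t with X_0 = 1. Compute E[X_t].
E[X_t] = 17*exp(3*t/4)/5 - 12/5

Taking expectations and using E[dB_t] = 0, the mean m(t) = E[X_t] satisfies the ODE m'(t) = a m(t) + b with m(0) = x_0. With a = 3/4, b = 9/5, x_0 = 1, the solution is
  m(t) = x_0 * exp(a t) + (b/a) * (exp(a t) - 1)
       = 1 * exp((3/4) t) + ((9/5)/(3/4)) * (exp((3/4) t) - 1)
       = 17*exp(3*t/4)/5 - 12/5.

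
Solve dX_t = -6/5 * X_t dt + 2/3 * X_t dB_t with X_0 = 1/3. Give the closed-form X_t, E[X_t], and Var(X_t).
X_t = 1/3 * exp((-64/45) t + (2/3) B_t); E[X_t] = exp(-6*t/5)/3; Var(X_t) = (exp(4*t/9) - 1)*exp(-12*t/5)/9

For GBM dX = mu X dt + sigma X dB with X_0 = x_0, apply Itô to Y = log X: dY = (mu - sigma^2/2) dt + sigma dB, so Y_t = log(x_0) + (mu - sigma^2/2) t + sigma B_t and hence X_t = x_0 * exp((mu - sigma^2/2) t + sigma B_t).
With mu = -6/5, sigma = 2/3, x_0 = 1/3, this gives:
  X_t = 1/3 * exp((-64/45) * t + (2/3) * B_t).
Since sigma*B_t ~ Normal(0, sigma^2 t), E[exp(sigma*B_t)] = exp(sigma^2 t / 2); so E[X_t] = x_0 * exp((mu - sigma^2/2) t) * exp(sigma^2 t / 2) = x_0 * exp(mu t) = exp(-6*t/5)/3.
Var(X_t) = E[X_t^2] - (E[X_t])^2 = x_0^2 * exp(2 mu t) * (exp(sigma^2 t) - 1) = (exp(4*t/9) - 1)*exp(-12*t/5)/9.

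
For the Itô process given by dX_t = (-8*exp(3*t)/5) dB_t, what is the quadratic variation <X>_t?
<X>_t = 32*exp(6*t)/75 - 32/75

For an Itô process dX_t = a(t) dt + b(t) dB_t, the quadratic variation is <X>_t = int_0^t b(s)^2 ds (the drift term does not contribute). Here b(s) = -8*exp(3*s)/5, so
  b(s)^2 = 64*exp(6*s)/25.
Integrating from 0 to t:
  <X>_t = int_0^t (64*exp(6*s)/25) ds = 32*exp(6*t)/75 - 32/75.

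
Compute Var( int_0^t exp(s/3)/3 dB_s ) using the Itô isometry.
Var = exp(2*t/3)/6 - 1/6

The Itô integral of a deterministic integrand f(s) has mean 0 because each increment f(s) * (B_{s+ds} - B_s) has mean 0. By the Itô isometry:
  Var( int_0^t f(s) dB_s ) = E[ (int_0^t f(s) dB_s)^2 ] = int_0^t f(s)^2 ds.
Here f(s) = exp(s/3)/3, so f(s)^2 = exp(2*s/3)/9. Integrate:
  int_0^t (exp(2*s/3)/9) ds = exp(2*t/3)/6 - 1/6.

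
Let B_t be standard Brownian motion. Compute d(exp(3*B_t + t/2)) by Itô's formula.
d(exp(3*B_t + t/2)) = (5*exp(3*B_t + t/2)) dt + (3*exp(3*B_t + t/2)) dB_t

Itô's formula for f(t, x): d f(t, B_t) = (f_t + (1/2) f_xx) dt + f_x dB_t. Compute partials of f(t, x) = exp(t/2 + 3*x):
  f_t(t,x)  = exp(t/2 + 3*x)/2
  f_x(t,x)  = 3*exp(t/2 + 3*x)
  f_xx(t,x) = 9*exp(t/2 + 3*x)
Assemble drift = f_t + (1/2) f_xx = 5*exp(t/2 + 3*x) and diffusion = f_x = 3*exp(t/2 + 3*x). Substituting x = B_t:
  d(exp(3*B_t + t/2)) = (5*exp(3*B_t + t/2)) dt + (3*exp(3*B_t + t/2)) dB_t.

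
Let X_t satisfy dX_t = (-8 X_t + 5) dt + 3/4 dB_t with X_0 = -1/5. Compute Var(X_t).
Var(X_t) = 9/256 - 9*exp(-16*t)/256

The variance V(t) = Var(X_t) satisfies V'(t) = 2 a V(t) + c^2 with V(0) = 0 (drift coefficient is linear in X, diffusion is constant). With a = -8, c = 3/4, the solution is
  V(t) = (c^2 / (2 a)) * (exp(2 a t) - 1)
       = ((3/4)^2 / (2*(-8))) * (exp((-16) t) - 1)
       = 9/256 - 9*exp(-16*t)/256.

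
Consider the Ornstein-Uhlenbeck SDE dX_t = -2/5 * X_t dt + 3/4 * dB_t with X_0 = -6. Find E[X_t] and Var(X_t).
E[X_t] = -6*exp(-2*t/5); Var(X_t) = 45/64 - 45*exp(-4*t/5)/64

The OU SDE dX = -theta X dt + sigma dB admits the integrating factor exp(theta t): d(exp(theta t) X_t) = sigma exp(theta t) dB_t. Integrating from 0 to t:
  X_t = x_0 * exp(-theta t) + sigma * int_0^t exp(-theta (t-s)) dB_s.
The Itô integral has mean 0 and (by the Itô isometry) variance sigma^2 * int_0^t exp(-2 theta (t - s)) ds = sigma^2 * (1 - exp(-2 theta t)) / (2 theta).
With theta = 2/5, sigma = 3/4, x_0 = -6:
  E[X_t] = -6 * exp(-2/5 t) = -6*exp(-2*t/5)
  Var(X_t) = (3/4)^2 * (1 - exp(-2*2/5 t)) / (2 * 2/5) = 45/64 - 45*exp(-4*t/5)/64.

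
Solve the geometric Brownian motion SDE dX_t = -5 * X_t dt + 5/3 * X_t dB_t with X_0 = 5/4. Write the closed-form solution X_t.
X_t = 5/4 * exp((-115/18) * t + (5/3) * B_t)

For GBM dX = mu X dt + sigma X dB with X_0 = x_0, apply Itô to Y = log X: dY = (mu - sigma^2/2) dt + sigma dB, so Y_t = log(x_0) + (mu - sigma^2/2) t + sigma B_t and hence X_t = x_0 * exp((mu - sigma^2/2) t + sigma B_t).
With mu = -5, sigma = 5/3, x_0 = 5/4, this gives:
  X_t = 5/4 * exp((-115/18) * t + (5/3) * B_t).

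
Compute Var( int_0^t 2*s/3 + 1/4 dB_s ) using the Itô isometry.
Var = t*(64*t^2 + 72*t + 27)/432

The Itô integral of a deterministic integrand f(s) has mean 0 because each increment f(s) * (B_{s+ds} - B_s) has mean 0. By the Itô isometry:
  Var( int_0^t f(s) dB_s ) = E[ (int_0^t f(s) dB_s)^2 ] = int_0^t f(s)^2 ds.
Here f(s) = 2*s/3 + 1/4, so f(s)^2 = (8*s + 3)^2/144. Integrate:
  int_0^t ((8*s + 3)^2/144) ds = t*(64*t^2 + 72*t + 27)/432.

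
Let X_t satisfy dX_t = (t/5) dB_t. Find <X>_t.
<X>_t = t^3/75

For an Itô process dX_t = a(t) dt + b(t) dB_t, the quadratic variation is <X>_t = int_0^t b(s)^2 ds (the drift term does not contribute). Here b(s) = s/5, so
  b(s)^2 = s^2/25.
Integrating from 0 to t:
  <X>_t = int_0^t (s^2/25) ds = t^3/75.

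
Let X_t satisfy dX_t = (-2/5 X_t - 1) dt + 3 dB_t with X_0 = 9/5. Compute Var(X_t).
Var(X_t) = 45/4 - 45*exp(-4*t/5)/4

The variance V(t) = Var(X_t) satisfies V'(t) = 2 a V(t) + c^2 with V(0) = 0 (drift coefficient is linear in X, diffusion is constant). With a = -2/5, c = 3, the solution is
  V(t) = (c^2 / (2 a)) * (exp(2 a t) - 1)
       = (3^2 / (2*(-2/5))) * (exp((-4/5) t) - 1)
       = 45/4 - 45*exp(-4*t/5)/4.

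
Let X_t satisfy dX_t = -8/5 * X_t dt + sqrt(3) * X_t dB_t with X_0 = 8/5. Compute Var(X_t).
Var(X_t) = (64*exp(3*t) - 64)*exp(-16*t/5)/25

For GBM dX = mu X dt + sigma X dB with X_0 = x_0, apply Itô to Y = log X: dY = (mu - sigma^2/2) dt + sigma dB, so Y_t = log(x_0) + (mu - sigma^2/2) t + sigma B_t and hence X_t = x_0 * exp((mu - sigma^2/2) t + sigma B_t).
With mu = -8/5, sigma = sqrt(3), x_0 = 8/5, this gives:
  X_t = 8/5 * exp((-31/10) * t + (sqrt(3)) * B_t).
Since sigma*B_t ~ Normal(0, sigma^2 t), E[exp(sigma*B_t)] = exp(sigma^2 t / 2); so E[X_t] = x_0 * exp((mu - sigma^2/2) t) * exp(sigma^2 t / 2) = x_0 * exp(mu t) = 8*exp(-8*t/5)/5.
Var(X_t) = E[X_t^2] - (E[X_t])^2 = x_0^2 * exp(2 mu t) * (exp(sigma^2 t) - 1) = (64*exp(3*t) - 64)*exp(-16*t/5)/25.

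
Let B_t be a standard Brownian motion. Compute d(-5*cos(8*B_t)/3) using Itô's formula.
d(-5*cos(8*B_t)/3) = (160*cos(8*B_t)/3) dt + (40*sin(8*B_t)/3) dB_t

Itô's formula for f(B_t) gives d f(B_t) = f'(B_t) dB_t + (1/2) f''(B_t) dt. Compute derivatives of f(x) = -5*cos(8*x)/3:
  f'(x)  = 40*sin(8*x)/3
  f''(x) = 320*cos(8*x)/3
Substitute x = B_t and multiply the f'' term by 1/2:
  drift     = (1/2) * (320*cos(8*x)/3) evaluated at B_t = 160*cos(8*B_t)/3
  diffusion = (40*sin(8*x)/3) evaluated at B_t = 40*sin(8*B_t)/3
Therefore d(-5*cos(8*B_t)/3) = (160*cos(8*B_t)/3) dt + (40*sin(8*B_t)/3) dB_t.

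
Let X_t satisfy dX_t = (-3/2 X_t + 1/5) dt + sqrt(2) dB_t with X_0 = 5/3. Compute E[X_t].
E[X_t] = 2/15 + 23*exp(-3*t/2)/15

Taking expectations and using E[dB_t] = 0, the mean m(t) = E[X_t] satisfies the ODE m'(t) = a m(t) + b with m(0) = x_0. With a = -3/2, b = 1/5, x_0 = 5/3, the solution is
  m(t) = x_0 * exp(a t) + (b/a) * (exp(a t) - 1)
       = (5/3) * exp((-3/2) t) + ((1/5)/(-3/2)) * (exp((-3/2) t) - 1)
       = 2/15 + 23*exp(-3*t/2)/15.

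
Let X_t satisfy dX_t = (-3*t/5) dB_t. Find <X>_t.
<X>_t = 3*t^3/25

For an Itô process dX_t = a(t) dt + b(t) dB_t, the quadratic variation is <X>_t = int_0^t b(s)^2 ds (the drift term does not contribute). Here b(s) = -3*s/5, so
  b(s)^2 = 9*s^2/25.
Integrating from 0 to t:
  <X>_t = int_0^t (9*s^2/25) ds = 3*t^3/25.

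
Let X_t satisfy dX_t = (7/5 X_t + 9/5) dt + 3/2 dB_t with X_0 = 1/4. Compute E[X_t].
E[X_t] = 43*exp(7*t/5)/28 - 9/7

Taking expectations and using E[dB_t] = 0, the mean m(t) = E[X_t] satisfies the ODE m'(t) = a m(t) + b with m(0) = x_0. With a = 7/5, b = 9/5, x_0 = 1/4, the solution is
  m(t) = x_0 * exp(a t) + (b/a) * (exp(a t) - 1)
       = (1/4) * exp((7/5) t) + ((9/5)/(7/5)) * (exp((7/5) t) - 1)
       = 43*exp(7*t/5)/28 - 9/7.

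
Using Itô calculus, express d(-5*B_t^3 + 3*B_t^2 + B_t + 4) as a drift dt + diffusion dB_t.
d(-5*B_t^3 + 3*B_t^2 + B_t + 4) = (3 - 15*B_t) dt + (-15*B_t^2 + 6*B_t + 1) dB_t

Itô's formula for f(B_t) gives d f(B_t) = f'(B_t) dB_t + (1/2) f''(B_t) dt. Compute derivatives of f(x) = -5*x^3 + 3*x^2 + x + 4:
  f'(x)  = -15*x^2 + 6*x + 1
  f''(x) = 6 - 30*x
Substitute x = B_t and multiply the f'' term by 1/2:
  drift     = (1/2) * (6 - 30*x) evaluated at B_t = 3 - 15*B_t
  diffusion = (-15*x^2 + 6*x + 1) evaluated at B_t = -15*B_t^2 + 6*B_t + 1
Therefore d(-5*B_t^3 + 3*B_t^2 + B_t + 4) = (3 - 15*B_t) dt + (-15*B_t^2 + 6*B_t + 1) dB_t.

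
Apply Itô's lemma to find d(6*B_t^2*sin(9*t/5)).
d(6*B_t^2*sin(9*t/5)) = (54*B_t^2*cos(9*t/5)/5 + 6*sin(9*t/5)) dt + (12*B_t*sin(9*t/5)) dB_t

Itô's formula for f(t, x): d f(t, B_t) = (f_t + (1/2) f_xx) dt + f_x dB_t. Compute partials of f(t, x) = 6*x^2*sin(9*t/5):
  f_t(t,x)  = 54*x^2*cos(9*t/5)/5
  f_x(t,x)  = 12*x*sin(9*t/5)
  f_xx(t,x) = 12*sin(9*t/5)
Assemble drift = f_t + (1/2) f_xx = 54*x^2*cos(9*t/5)/5 + 6*sin(9*t/5) and diffusion = f_x = 12*x*sin(9*t/5). Substituting x = B_t:
  d(6*B_t^2*sin(9*t/5)) = (54*B_t^2*cos(9*t/5)/5 + 6*sin(9*t/5)) dt + (12*B_t*sin(9*t/5)) dB_t.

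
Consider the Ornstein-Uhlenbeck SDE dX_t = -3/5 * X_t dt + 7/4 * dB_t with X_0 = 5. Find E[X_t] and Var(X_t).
E[X_t] = 5*exp(-3*t/5); Var(X_t) = 245/96 - 245*exp(-6*t/5)/96

The OU SDE dX = -theta X dt + sigma dB admits the integrating factor exp(theta t): d(exp(theta t) X_t) = sigma exp(theta t) dB_t. Integrating from 0 to t:
  X_t = x_0 * exp(-theta t) + sigma * int_0^t exp(-theta (t-s)) dB_s.
The Itô integral has mean 0 and (by the Itô isometry) variance sigma^2 * int_0^t exp(-2 theta (t - s)) ds = sigma^2 * (1 - exp(-2 theta t)) / (2 theta).
With theta = 3/5, sigma = 7/4, x_0 = 5:
  E[X_t] = 5 * exp(-3/5 t) = 5*exp(-3*t/5)
  Var(X_t) = (7/4)^2 * (1 - exp(-2*3/5 t)) / (2 * 3/5) = 245/96 - 245*exp(-6*t/5)/96.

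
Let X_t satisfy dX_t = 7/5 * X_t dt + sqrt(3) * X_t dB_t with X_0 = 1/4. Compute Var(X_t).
Var(X_t) = (exp(3*t) - 1)*exp(14*t/5)/16

For GBM dX = mu X dt + sigma X dB with X_0 = x_0, apply Itô to Y = log X: dY = (mu - sigma^2/2) dt + sigma dB, so Y_t = log(x_0) + (mu - sigma^2/2) t + sigma B_t and hence X_t = x_0 * exp((mu - sigma^2/2) t + sigma B_t).
With mu = 7/5, sigma = sqrt(3), x_0 = 1/4, this gives:
  X_t = 1/4 * exp((-1/10) * t + (sqrt(3)) * B_t).
Since sigma*B_t ~ Normal(0, sigma^2 t), E[exp(sigma*B_t)] = exp(sigma^2 t / 2); so E[X_t] = x_0 * exp((mu - sigma^2/2) t) * exp(sigma^2 t / 2) = x_0 * exp(mu t) = exp(7*t/5)/4.
Var(X_t) = E[X_t^2] - (E[X_t])^2 = x_0^2 * exp(2 mu t) * (exp(sigma^2 t) - 1) = (exp(3*t) - 1)*exp(14*t/5)/16.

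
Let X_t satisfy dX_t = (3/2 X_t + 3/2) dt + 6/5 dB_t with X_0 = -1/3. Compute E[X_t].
E[X_t] = 2*exp(3*t/2)/3 - 1

Taking expectations and using E[dB_t] = 0, the mean m(t) = E[X_t] satisfies the ODE m'(t) = a m(t) + b with m(0) = x_0. With a = 3/2, b = 3/2, x_0 = -1/3, the solution is
  m(t) = x_0 * exp(a t) + (b/a) * (exp(a t) - 1)
       = (-1/3) * exp((3/2) t) + ((3/2)/(3/2)) * (exp((3/2) t) - 1)
       = 2*exp(3*t/2)/3 - 1.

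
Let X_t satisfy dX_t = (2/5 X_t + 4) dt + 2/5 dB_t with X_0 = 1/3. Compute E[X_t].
E[X_t] = 31*exp(2*t/5)/3 - 10

Taking expectations and using E[dB_t] = 0, the mean m(t) = E[X_t] satisfies the ODE m'(t) = a m(t) + b with m(0) = x_0. With a = 2/5, b = 4, x_0 = 1/3, the solution is
  m(t) = x_0 * exp(a t) + (b/a) * (exp(a t) - 1)
       = (1/3) * exp((2/5) t) + (4/(2/5)) * (exp((2/5) t) - 1)
       = 31*exp(2*t/5)/3 - 10.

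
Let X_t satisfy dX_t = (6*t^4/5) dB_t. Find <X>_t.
<X>_t = 4*t^9/25

For an Itô process dX_t = a(t) dt + b(t) dB_t, the quadratic variation is <X>_t = int_0^t b(s)^2 ds (the drift term does not contribute). Here b(s) = 6*s^4/5, so
  b(s)^2 = 36*s^8/25.
Integrating from 0 to t:
  <X>_t = int_0^t (36*s^8/25) ds = 4*t^9/25.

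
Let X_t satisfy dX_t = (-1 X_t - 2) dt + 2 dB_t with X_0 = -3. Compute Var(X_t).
Var(X_t) = 2 - 2*exp(-2*t)

The variance V(t) = Var(X_t) satisfies V'(t) = 2 a V(t) + c^2 with V(0) = 0 (drift coefficient is linear in X, diffusion is constant). With a = -1, c = 2, the solution is
  V(t) = (c^2 / (2 a)) * (exp(2 a t) - 1)
       = (2^2 / (2*(-1))) * (exp((-2) t) - 1)
       = 2 - 2*exp(-2*t).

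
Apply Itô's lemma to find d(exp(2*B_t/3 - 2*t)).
d(exp(2*B_t/3 - 2*t)) = (-16*exp(2*B_t/3 - 2*t)/9) dt + (2*exp(2*B_t/3 - 2*t)/3) dB_t

Itô's formula for f(t, x): d f(t, B_t) = (f_t + (1/2) f_xx) dt + f_x dB_t. Compute partials of f(t, x) = exp(-2*t + 2*x/3):
  f_t(t,x)  = -2*exp(-2*t + 2*x/3)
  f_x(t,x)  = 2*exp(-2*t + 2*x/3)/3
  f_xx(t,x) = 4*exp(-2*t + 2*x/3)/9
Assemble drift = f_t + (1/2) f_xx = -16*exp(-2*t + 2*x/3)/9 and diffusion = f_x = 2*exp(-2*t + 2*x/3)/3. Substituting x = B_t:
  d(exp(2*B_t/3 - 2*t)) = (-16*exp(2*B_t/3 - 2*t)/9) dt + (2*exp(2*B_t/3 - 2*t)/3) dB_t.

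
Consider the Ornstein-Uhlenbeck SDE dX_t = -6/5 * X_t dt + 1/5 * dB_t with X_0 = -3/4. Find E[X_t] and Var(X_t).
E[X_t] = -3*exp(-6*t/5)/4; Var(X_t) = 1/60 - exp(-12*t/5)/60

The OU SDE dX = -theta X dt + sigma dB admits the integrating factor exp(theta t): d(exp(theta t) X_t) = sigma exp(theta t) dB_t. Integrating from 0 to t:
  X_t = x_0 * exp(-theta t) + sigma * int_0^t exp(-theta (t-s)) dB_s.
The Itô integral has mean 0 and (by the Itô isometry) variance sigma^2 * int_0^t exp(-2 theta (t - s)) ds = sigma^2 * (1 - exp(-2 theta t)) / (2 theta).
With theta = 6/5, sigma = 1/5, x_0 = -3/4:
  E[X_t] = -3/4 * exp(-6/5 t) = -3*exp(-6*t/5)/4
  Var(X_t) = (1/5)^2 * (1 - exp(-2*6/5 t)) / (2 * 6/5) = 1/60 - exp(-12*t/5)/60.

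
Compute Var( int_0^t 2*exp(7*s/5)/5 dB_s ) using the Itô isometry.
Var = 2*exp(14*t/5)/35 - 2/35

The Itô integral of a deterministic integrand f(s) has mean 0 because each increment f(s) * (B_{s+ds} - B_s) has mean 0. By the Itô isometry:
  Var( int_0^t f(s) dB_s ) = E[ (int_0^t f(s) dB_s)^2 ] = int_0^t f(s)^2 ds.
Here f(s) = 2*exp(7*s/5)/5, so f(s)^2 = 4*exp(14*s/5)/25. Integrate:
  int_0^t (4*exp(14*s/5)/25) ds = 2*exp(14*t/5)/35 - 2/35.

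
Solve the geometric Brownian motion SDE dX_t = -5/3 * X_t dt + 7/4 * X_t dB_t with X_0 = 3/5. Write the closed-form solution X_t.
X_t = 3/5 * exp((-307/96) * t + (7/4) * B_t)

For GBM dX = mu X dt + sigma X dB with X_0 = x_0, apply Itô to Y = log X: dY = (mu - sigma^2/2) dt + sigma dB, so Y_t = log(x_0) + (mu - sigma^2/2) t + sigma B_t and hence X_t = x_0 * exp((mu - sigma^2/2) t + sigma B_t).
With mu = -5/3, sigma = 7/4, x_0 = 3/5, this gives:
  X_t = 3/5 * exp((-307/96) * t + (7/4) * B_t).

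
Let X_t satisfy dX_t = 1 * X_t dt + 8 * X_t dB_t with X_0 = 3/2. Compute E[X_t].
E[X_t] = 3*exp(t)/2

For GBM dX = mu X dt + sigma X dB with X_0 = x_0, apply Itô to Y = log X: dY = (mu - sigma^2/2) dt + sigma dB, so Y_t = log(x_0) + (mu - sigma^2/2) t + sigma B_t and hence X_t = x_0 * exp((mu - sigma^2/2) t + sigma B_t).
With mu = 1, sigma = 8, x_0 = 3/2, this gives:
  X_t = 3/2 * exp((-31) * t + (8) * B_t).
Since sigma*B_t ~ Normal(0, sigma^2 t), E[exp(sigma*B_t)] = exp(sigma^2 t / 2); so E[X_t] = x_0 * exp((mu - sigma^2/2) t) * exp(sigma^2 t / 2) = x_0 * exp(mu t) = 3*exp(t)/2.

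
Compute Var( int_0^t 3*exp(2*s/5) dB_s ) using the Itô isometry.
Var = 45*exp(4*t/5)/4 - 45/4

The Itô integral of a deterministic integrand f(s) has mean 0 because each increment f(s) * (B_{s+ds} - B_s) has mean 0. By the Itô isometry:
  Var( int_0^t f(s) dB_s ) = E[ (int_0^t f(s) dB_s)^2 ] = int_0^t f(s)^2 ds.
Here f(s) = 3*exp(2*s/5), so f(s)^2 = 9*exp(4*s/5). Integrate:
  int_0^t (9*exp(4*s/5)) ds = 45*exp(4*t/5)/4 - 45/4.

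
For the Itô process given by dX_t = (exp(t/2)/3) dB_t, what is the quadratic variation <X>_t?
<X>_t = exp(t)/9 - 1/9

For an Itô process dX_t = a(t) dt + b(t) dB_t, the quadratic variation is <X>_t = int_0^t b(s)^2 ds (the drift term does not contribute). Here b(s) = exp(s/2)/3, so
  b(s)^2 = exp(s)/9.
Integrating from 0 to t:
  <X>_t = int_0^t (exp(s)/9) ds = exp(t)/9 - 1/9.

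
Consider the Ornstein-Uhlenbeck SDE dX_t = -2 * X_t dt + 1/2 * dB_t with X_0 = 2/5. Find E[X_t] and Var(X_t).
E[X_t] = 2*exp(-2*t)/5; Var(X_t) = 1/16 - exp(-4*t)/16

The OU SDE dX = -theta X dt + sigma dB admits the integrating factor exp(theta t): d(exp(theta t) X_t) = sigma exp(theta t) dB_t. Integrating from 0 to t:
  X_t = x_0 * exp(-theta t) + sigma * int_0^t exp(-theta (t-s)) dB_s.
The Itô integral has mean 0 and (by the Itô isometry) variance sigma^2 * int_0^t exp(-2 theta (t - s)) ds = sigma^2 * (1 - exp(-2 theta t)) / (2 theta).
With theta = 2, sigma = 1/2, x_0 = 2/5:
  E[X_t] = 2/5 * exp(-2 t) = 2*exp(-2*t)/5
  Var(X_t) = (1/2)^2 * (1 - exp(-2*2 t)) / (2 * 2) = 1/16 - exp(-4*t)/16.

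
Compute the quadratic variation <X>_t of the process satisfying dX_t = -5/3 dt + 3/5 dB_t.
<X>_t = 9*t/25

For an Itô process dX_t = a(t) dt + b(t) dB_t, the quadratic variation is <X>_t = int_0^t b(s)^2 ds (the drift term does not contribute). Here b(s) = 3/5, so
  b(s)^2 = 9/25.
Integrating from 0 to t:
  <X>_t = int_0^t (9/25) ds = 9*t/25.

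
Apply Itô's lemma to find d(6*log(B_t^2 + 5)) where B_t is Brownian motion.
d(6*log(B_t^2 + 5)) = (6*(5 - B_t^2)/(B_t^2 + 5)^2) dt + (12*B_t/(B_t^2 + 5)) dB_t

Itô's formula for f(B_t) gives d f(B_t) = f'(B_t) dB_t + (1/2) f''(B_t) dt. Compute derivatives of f(x) = 6*log(x^2 + 5):
  f'(x)  = 12*x/(x^2 + 5)
  f''(x) = 12*(5 - x^2)/(x^2 + 5)^2
Substitute x = B_t and multiply the f'' term by 1/2:
  drift     = (1/2) * (12*(5 - x^2)/(x^2 + 5)^2) evaluated at B_t = 6*(5 - B_t^2)/(B_t^2 + 5)^2
  diffusion = (12*x/(x^2 + 5)) evaluated at B_t = 12*B_t/(B_t^2 + 5)
Therefore d(6*log(B_t^2 + 5)) = (6*(5 - B_t^2)/(B_t^2 + 5)^2) dt + (12*B_t/(B_t^2 + 5)) dB_t.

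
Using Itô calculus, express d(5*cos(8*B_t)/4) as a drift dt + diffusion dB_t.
d(5*cos(8*B_t)/4) = (-40*cos(8*B_t)) dt + (-10*sin(8*B_t)) dB_t

Itô's formula for f(B_t) gives d f(B_t) = f'(B_t) dB_t + (1/2) f''(B_t) dt. Compute derivatives of f(x) = 5*cos(8*x)/4:
  f'(x)  = -10*sin(8*x)
  f''(x) = -80*cos(8*x)
Substitute x = B_t and multiply the f'' term by 1/2:
  drift     = (1/2) * (-80*cos(8*x)) evaluated at B_t = -40*cos(8*B_t)
  diffusion = (-10*sin(8*x)) evaluated at B_t = -10*sin(8*B_t)
Therefore d(5*cos(8*B_t)/4) = (-40*cos(8*B_t)) dt + (-10*sin(8*B_t)) dB_t.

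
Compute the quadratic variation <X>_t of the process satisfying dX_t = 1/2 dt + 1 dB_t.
<X>_t = t

For an Itô process dX_t = a(t) dt + b(t) dB_t, the quadratic variation is <X>_t = int_0^t b(s)^2 ds (the drift term does not contribute). Here b(s) = 1, so
  b(s)^2 = 1.
Integrating from 0 to t:
  <X>_t = int_0^t (1) ds = t.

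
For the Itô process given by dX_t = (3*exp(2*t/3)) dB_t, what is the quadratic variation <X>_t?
<X>_t = 27*exp(4*t/3)/4 - 27/4

For an Itô process dX_t = a(t) dt + b(t) dB_t, the quadratic variation is <X>_t = int_0^t b(s)^2 ds (the drift term does not contribute). Here b(s) = 3*exp(2*s/3), so
  b(s)^2 = 9*exp(4*s/3).
Integrating from 0 to t:
  <X>_t = int_0^t (9*exp(4*s/3)) ds = 27*exp(4*t/3)/4 - 27/4.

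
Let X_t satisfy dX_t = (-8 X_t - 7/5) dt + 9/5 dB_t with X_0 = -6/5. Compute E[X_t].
E[X_t] = -7/40 - 41*exp(-8*t)/40

Taking expectations and using E[dB_t] = 0, the mean m(t) = E[X_t] satisfies the ODE m'(t) = a m(t) + b with m(0) = x_0. With a = -8, b = -7/5, x_0 = -6/5, the solution is
  m(t) = x_0 * exp(a t) + (b/a) * (exp(a t) - 1)
       = (-6/5) * exp((-8) t) + ((-7/5)/(-8)) * (exp((-8) t) - 1)
       = -7/40 - 41*exp(-8*t)/40.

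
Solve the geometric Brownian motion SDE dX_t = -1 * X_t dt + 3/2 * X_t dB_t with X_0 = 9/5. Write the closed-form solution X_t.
X_t = 9/5 * exp((-17/8) * t + (3/2) * B_t)

For GBM dX = mu X dt + sigma X dB with X_0 = x_0, apply Itô to Y = log X: dY = (mu - sigma^2/2) dt + sigma dB, so Y_t = log(x_0) + (mu - sigma^2/2) t + sigma B_t and hence X_t = x_0 * exp((mu - sigma^2/2) t + sigma B_t).
With mu = -1, sigma = 3/2, x_0 = 9/5, this gives:
  X_t = 9/5 * exp((-17/8) * t + (3/2) * B_t).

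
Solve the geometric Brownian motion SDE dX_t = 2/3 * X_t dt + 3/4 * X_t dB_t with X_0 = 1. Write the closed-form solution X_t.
X_t = 1 * exp((37/96) * t + (3/4) * B_t)

For GBM dX = mu X dt + sigma X dB with X_0 = x_0, apply Itô to Y = log X: dY = (mu - sigma^2/2) dt + sigma dB, so Y_t = log(x_0) + (mu - sigma^2/2) t + sigma B_t and hence X_t = x_0 * exp((mu - sigma^2/2) t + sigma B_t).
With mu = 2/3, sigma = 3/4, x_0 = 1, this gives:
  X_t = 1 * exp((37/96) * t + (3/4) * B_t).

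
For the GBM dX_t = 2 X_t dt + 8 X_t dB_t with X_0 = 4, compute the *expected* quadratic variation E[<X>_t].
E[<X>_t] = 256*exp(68*t)/17 - 256/17

<X>_t = int_0^t (8 * X_s)^2 ds. Taking expectation inside the integral: E[<X>_t] = 8^2 * int_0^t E[X_s^2] ds. For GBM, E[X_s^2] = x_0^2 * exp((2 mu + sigma^2) s). Integrating:
  E[<X>_t] = 8^2 * 4^2 * (exp((2*2 + 8^2) t) - 1) / (2*2 + 8^2)
           = 8^2 * 4^2 * (exp(68 t) - 1) / 68 = 256*exp(68*t)/17 - 256/17.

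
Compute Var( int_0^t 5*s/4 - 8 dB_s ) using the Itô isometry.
Var = t*(25*t^2 - 480*t + 3072)/48

The Itô integral of a deterministic integrand f(s) has mean 0 because each increment f(s) * (B_{s+ds} - B_s) has mean 0. By the Itô isometry:
  Var( int_0^t f(s) dB_s ) = E[ (int_0^t f(s) dB_s)^2 ] = int_0^t f(s)^2 ds.
Here f(s) = 5*s/4 - 8, so f(s)^2 = (5*s - 32)^2/16. Integrate:
  int_0^t ((5*s - 32)^2/16) ds = t*(25*t^2 - 480*t + 3072)/48.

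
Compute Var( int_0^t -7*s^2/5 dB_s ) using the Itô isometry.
Var = 49*t^5/125

The Itô integral of a deterministic integrand f(s) has mean 0 because each increment f(s) * (B_{s+ds} - B_s) has mean 0. By the Itô isometry:
  Var( int_0^t f(s) dB_s ) = E[ (int_0^t f(s) dB_s)^2 ] = int_0^t f(s)^2 ds.
Here f(s) = -7*s^2/5, so f(s)^2 = 49*s^4/25. Integrate:
  int_0^t (49*s^4/25) ds = 49*t^5/125.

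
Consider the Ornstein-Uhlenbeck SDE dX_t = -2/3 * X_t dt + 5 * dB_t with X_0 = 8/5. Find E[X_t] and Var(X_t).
E[X_t] = 8*exp(-2*t/3)/5; Var(X_t) = 75/4 - 75*exp(-4*t/3)/4

The OU SDE dX = -theta X dt + sigma dB admits the integrating factor exp(theta t): d(exp(theta t) X_t) = sigma exp(theta t) dB_t. Integrating from 0 to t:
  X_t = x_0 * exp(-theta t) + sigma * int_0^t exp(-theta (t-s)) dB_s.
The Itô integral has mean 0 and (by the Itô isometry) variance sigma^2 * int_0^t exp(-2 theta (t - s)) ds = sigma^2 * (1 - exp(-2 theta t)) / (2 theta).
With theta = 2/3, sigma = 5, x_0 = 8/5:
  E[X_t] = 8/5 * exp(-2/3 t) = 8*exp(-2*t/3)/5
  Var(X_t) = (5)^2 * (1 - exp(-2*2/3 t)) / (2 * 2/3) = 75/4 - 75*exp(-4*t/3)/4.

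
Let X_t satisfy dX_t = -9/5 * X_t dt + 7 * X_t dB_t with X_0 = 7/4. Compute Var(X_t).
Var(X_t) = (49*exp(49*t) - 49)*exp(-18*t/5)/16

For GBM dX = mu X dt + sigma X dB with X_0 = x_0, apply Itô to Y = log X: dY = (mu - sigma^2/2) dt + sigma dB, so Y_t = log(x_0) + (mu - sigma^2/2) t + sigma B_t and hence X_t = x_0 * exp((mu - sigma^2/2) t + sigma B_t).
With mu = -9/5, sigma = 7, x_0 = 7/4, this gives:
  X_t = 7/4 * exp((-263/10) * t + (7) * B_t).
Since sigma*B_t ~ Normal(0, sigma^2 t), E[exp(sigma*B_t)] = exp(sigma^2 t / 2); so E[X_t] = x_0 * exp((mu - sigma^2/2) t) * exp(sigma^2 t / 2) = x_0 * exp(mu t) = 7*exp(-9*t/5)/4.
Var(X_t) = E[X_t^2] - (E[X_t])^2 = x_0^2 * exp(2 mu t) * (exp(sigma^2 t) - 1) = (49*exp(49*t) - 49)*exp(-18*t/5)/16.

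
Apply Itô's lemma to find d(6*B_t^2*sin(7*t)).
d(6*B_t^2*sin(7*t)) = (42*B_t^2*cos(7*t) + 6*sin(7*t)) dt + (12*B_t*sin(7*t)) dB_t

Itô's formula for f(t, x): d f(t, B_t) = (f_t + (1/2) f_xx) dt + f_x dB_t. Compute partials of f(t, x) = 6*x^2*sin(7*t):
  f_t(t,x)  = 42*x^2*cos(7*t)
  f_x(t,x)  = 12*x*sin(7*t)
  f_xx(t,x) = 12*sin(7*t)
Assemble drift = f_t + (1/2) f_xx = 42*x^2*cos(7*t) + 6*sin(7*t) and diffusion = f_x = 12*x*sin(7*t). Substituting x = B_t:
  d(6*B_t^2*sin(7*t)) = (42*B_t^2*cos(7*t) + 6*sin(7*t)) dt + (12*B_t*sin(7*t)) dB_t.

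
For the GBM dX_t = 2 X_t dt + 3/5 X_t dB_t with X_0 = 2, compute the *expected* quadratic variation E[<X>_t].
E[<X>_t] = 36*exp(109*t/25)/109 - 36/109

<X>_t = int_0^t ((3/5) * X_s)^2 ds. Taking expectation inside the integral: E[<X>_t] = (3/5)^2 * int_0^t E[X_s^2] ds. For GBM, E[X_s^2] = x_0^2 * exp((2 mu + sigma^2) s). Integrating:
  E[<X>_t] = (3/5)^2 * 2^2 * (exp((2*2 + (3/5)^2) t) - 1) / (2*2 + (3/5)^2)
           = (3/5)^2 * 2^2 * (exp((109/25) t) - 1) / (109/25) = 36*exp(109*t/25)/109 - 36/109.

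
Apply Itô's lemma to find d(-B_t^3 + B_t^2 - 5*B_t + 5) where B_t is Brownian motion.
d(-B_t^3 + B_t^2 - 5*B_t + 5) = (1 - 3*B_t) dt + (-3*B_t^2 + 2*B_t - 5) dB_t

Itô's formula for f(B_t) gives d f(B_t) = f'(B_t) dB_t + (1/2) f''(B_t) dt. Compute derivatives of f(x) = -x^3 + x^2 - 5*x + 5:
  f'(x)  = -3*x^2 + 2*x - 5
  f''(x) = 2 - 6*x
Substitute x = B_t and multiply the f'' term by 1/2:
  drift     = (1/2) * (2 - 6*x) evaluated at B_t = 1 - 3*B_t
  diffusion = (-3*x^2 + 2*x - 5) evaluated at B_t = -3*B_t^2 + 2*B_t - 5
Therefore d(-B_t^3 + B_t^2 - 5*B_t + 5) = (1 - 3*B_t) dt + (-3*B_t^2 + 2*B_t - 5) dB_t.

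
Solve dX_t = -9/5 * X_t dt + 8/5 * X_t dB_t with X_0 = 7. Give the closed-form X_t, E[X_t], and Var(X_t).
X_t = 7 * exp((-77/25) t + (8/5) B_t); E[X_t] = 7*exp(-9*t/5); Var(X_t) = (49*exp(64*t/25) - 49)*exp(-18*t/5)

For GBM dX = mu X dt + sigma X dB with X_0 = x_0, apply Itô to Y = log X: dY = (mu - sigma^2/2) dt + sigma dB, so Y_t = log(x_0) + (mu - sigma^2/2) t + sigma B_t and hence X_t = x_0 * exp((mu - sigma^2/2) t + sigma B_t).
With mu = -9/5, sigma = 8/5, x_0 = 7, this gives:
  X_t = 7 * exp((-77/25) * t + (8/5) * B_t).
Since sigma*B_t ~ Normal(0, sigma^2 t), E[exp(sigma*B_t)] = exp(sigma^2 t / 2); so E[X_t] = x_0 * exp((mu - sigma^2/2) t) * exp(sigma^2 t / 2) = x_0 * exp(mu t) = 7*exp(-9*t/5).
Var(X_t) = E[X_t^2] - (E[X_t])^2 = x_0^2 * exp(2 mu t) * (exp(sigma^2 t) - 1) = (49*exp(64*t/25) - 49)*exp(-18*t/5).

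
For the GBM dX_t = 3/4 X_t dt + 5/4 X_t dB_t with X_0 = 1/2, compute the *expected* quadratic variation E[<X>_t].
E[<X>_t] = 25*exp(49*t/16)/196 - 25/196

<X>_t = int_0^t ((5/4) * X_s)^2 ds. Taking expectation inside the integral: E[<X>_t] = (5/4)^2 * int_0^t E[X_s^2] ds. For GBM, E[X_s^2] = x_0^2 * exp((2 mu + sigma^2) s). Integrating:
  E[<X>_t] = (5/4)^2 * (1/2)^2 * (exp((2*(3/4) + (5/4)^2) t) - 1) / (2*(3/4) + (5/4)^2)
           = (5/4)^2 * (1/2)^2 * (exp((49/16) t) - 1) / (49/16) = 25*exp(49*t/16)/196 - 25/196.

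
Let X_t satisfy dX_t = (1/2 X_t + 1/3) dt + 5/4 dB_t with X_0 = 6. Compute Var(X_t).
Var(X_t) = 25*exp(t)/16 - 25/16

The variance V(t) = Var(X_t) satisfies V'(t) = 2 a V(t) + c^2 with V(0) = 0 (drift coefficient is linear in X, diffusion is constant). With a = 1/2, c = 5/4, the solution is
  V(t) = (c^2 / (2 a)) * (exp(2 a t) - 1)
       = ((5/4)^2 / (2*(1/2))) * (exp(1 t) - 1)
       = 25*exp(t)/16 - 25/16.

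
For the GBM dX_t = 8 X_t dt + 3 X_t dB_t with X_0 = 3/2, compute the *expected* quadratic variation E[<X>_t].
E[<X>_t] = 81*exp(25*t)/100 - 81/100

<X>_t = int_0^t (3 * X_s)^2 ds. Taking expectation inside the integral: E[<X>_t] = 3^2 * int_0^t E[X_s^2] ds. For GBM, E[X_s^2] = x_0^2 * exp((2 mu + sigma^2) s). Integrating:
  E[<X>_t] = 3^2 * (3/2)^2 * (exp((2*8 + 3^2) t) - 1) / (2*8 + 3^2)
           = 3^2 * (3/2)^2 * (exp(25 t) - 1) / 25 = 81*exp(25*t)/100 - 81/100.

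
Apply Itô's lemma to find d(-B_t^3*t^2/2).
d(-B_t^3*t^2/2) = (B_t*t*(-2*B_t^2 - 3*t)/2) dt + (-3*B_t^2*t^2/2) dB_t

Itô's formula for f(t, x): d f(t, B_t) = (f_t + (1/2) f_xx) dt + f_x dB_t. Compute partials of f(t, x) = -t^2*x^3/2:
  f_t(t,x)  = -t*x^3
  f_x(t,x)  = -3*t^2*x^2/2
  f_xx(t,x) = -3*t^2*x
Assemble drift = f_t + (1/2) f_xx = t*x*(-3*t - 2*x^2)/2 and diffusion = f_x = -3*t^2*x^2/2. Substituting x = B_t:
  d(-B_t^3*t^2/2) = (B_t*t*(-2*B_t^2 - 3*t)/2) dt + (-3*B_t^2*t^2/2) dB_t.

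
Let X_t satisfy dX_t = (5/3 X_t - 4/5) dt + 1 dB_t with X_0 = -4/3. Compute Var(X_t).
Var(X_t) = 3*exp(10*t/3)/10 - 3/10

The variance V(t) = Var(X_t) satisfies V'(t) = 2 a V(t) + c^2 with V(0) = 0 (drift coefficient is linear in X, diffusion is constant). With a = 5/3, c = 1, the solution is
  V(t) = (c^2 / (2 a)) * (exp(2 a t) - 1)
       = (1^2 / (2*(5/3))) * (exp((10/3) t) - 1)
       = 3*exp(10*t/3)/10 - 3/10.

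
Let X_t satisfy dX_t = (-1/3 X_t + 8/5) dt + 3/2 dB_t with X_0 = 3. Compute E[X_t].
E[X_t] = 24/5 - 9*exp(-t/3)/5

Taking expectations and using E[dB_t] = 0, the mean m(t) = E[X_t] satisfies the ODE m'(t) = a m(t) + b with m(0) = x_0. With a = -1/3, b = 8/5, x_0 = 3, the solution is
  m(t) = x_0 * exp(a t) + (b/a) * (exp(a t) - 1)
       = 3 * exp((-1/3) t) + ((8/5)/(-1/3)) * (exp((-1/3) t) - 1)
       = 24/5 - 9*exp(-t/3)/5.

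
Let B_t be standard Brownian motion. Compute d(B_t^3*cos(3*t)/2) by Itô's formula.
d(B_t^3*cos(3*t)/2) = (3*B_t*(-B_t^2*sin(3*t) + cos(3*t))/2) dt + (3*B_t^2*cos(3*t)/2) dB_t

Itô's formula for f(t, x): d f(t, B_t) = (f_t + (1/2) f_xx) dt + f_x dB_t. Compute partials of f(t, x) = x^3*cos(3*t)/2:
  f_t(t,x)  = -3*x^3*sin(3*t)/2
  f_x(t,x)  = 3*x^2*cos(3*t)/2
  f_xx(t,x) = 3*x*cos(3*t)
Assemble drift = f_t + (1/2) f_xx = 3*x*(-x^2*sin(3*t) + cos(3*t))/2 and diffusion = f_x = 3*x^2*cos(3*t)/2. Substituting x = B_t:
  d(B_t^3*cos(3*t)/2) = (3*B_t*(-B_t^2*sin(3*t) + cos(3*t))/2) dt + (3*B_t^2*cos(3*t)/2) dB_t.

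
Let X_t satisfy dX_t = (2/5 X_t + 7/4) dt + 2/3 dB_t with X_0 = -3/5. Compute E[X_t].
E[X_t] = 151*exp(2*t/5)/40 - 35/8

Taking expectations and using E[dB_t] = 0, the mean m(t) = E[X_t] satisfies the ODE m'(t) = a m(t) + b with m(0) = x_0. With a = 2/5, b = 7/4, x_0 = -3/5, the solution is
  m(t) = x_0 * exp(a t) + (b/a) * (exp(a t) - 1)
       = (-3/5) * exp((2/5) t) + ((7/4)/(2/5)) * (exp((2/5) t) - 1)
       = 151*exp(2*t/5)/40 - 35/8.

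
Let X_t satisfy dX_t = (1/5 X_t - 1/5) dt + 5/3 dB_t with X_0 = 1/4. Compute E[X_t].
E[X_t] = 1 - 3*exp(t/5)/4

Taking expectations and using E[dB_t] = 0, the mean m(t) = E[X_t] satisfies the ODE m'(t) = a m(t) + b with m(0) = x_0. With a = 1/5, b = -1/5, x_0 = 1/4, the solution is
  m(t) = x_0 * exp(a t) + (b/a) * (exp(a t) - 1)
       = (1/4) * exp((1/5) t) + ((-1/5)/(1/5)) * (exp((1/5) t) - 1)
       = 1 - 3*exp(t/5)/4.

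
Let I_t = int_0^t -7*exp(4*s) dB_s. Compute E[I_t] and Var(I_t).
E[I_t] = 0; Var(I_t) = 49*exp(8*t)/8 - 49/8

The Itô integral of a deterministic integrand f(s) has mean 0 because each increment f(s) * (B_{s+ds} - B_s) has mean 0. By the Itô isometry:
  Var( int_0^t f(s) dB_s ) = E[ (int_0^t f(s) dB_s)^2 ] = int_0^t f(s)^2 ds.
Here f(s) = -7*exp(4*s), so f(s)^2 = 49*exp(8*s). Integrate:
  int_0^t (49*exp(8*s)) ds = 49*exp(8*t)/8 - 49/8.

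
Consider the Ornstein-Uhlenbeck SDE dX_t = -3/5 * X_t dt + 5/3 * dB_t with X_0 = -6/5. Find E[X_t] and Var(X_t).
E[X_t] = -6*exp(-3*t/5)/5; Var(X_t) = 125/54 - 125*exp(-6*t/5)/54

The OU SDE dX = -theta X dt + sigma dB admits the integrating factor exp(theta t): d(exp(theta t) X_t) = sigma exp(theta t) dB_t. Integrating from 0 to t:
  X_t = x_0 * exp(-theta t) + sigma * int_0^t exp(-theta (t-s)) dB_s.
The Itô integral has mean 0 and (by the Itô isometry) variance sigma^2 * int_0^t exp(-2 theta (t - s)) ds = sigma^2 * (1 - exp(-2 theta t)) / (2 theta).
With theta = 3/5, sigma = 5/3, x_0 = -6/5:
  E[X_t] = -6/5 * exp(-3/5 t) = -6*exp(-3*t/5)/5
  Var(X_t) = (5/3)^2 * (1 - exp(-2*3/5 t)) / (2 * 3/5) = 125/54 - 125*exp(-6*t/5)/54.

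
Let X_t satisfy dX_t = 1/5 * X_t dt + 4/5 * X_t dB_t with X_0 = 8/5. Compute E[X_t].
E[X_t] = 8*exp(t/5)/5

For GBM dX = mu X dt + sigma X dB with X_0 = x_0, apply Itô to Y = log X: dY = (mu - sigma^2/2) dt + sigma dB, so Y_t = log(x_0) + (mu - sigma^2/2) t + sigma B_t and hence X_t = x_0 * exp((mu - sigma^2/2) t + sigma B_t).
With mu = 1/5, sigma = 4/5, x_0 = 8/5, this gives:
  X_t = 8/5 * exp((-3/25) * t + (4/5) * B_t).
Since sigma*B_t ~ Normal(0, sigma^2 t), E[exp(sigma*B_t)] = exp(sigma^2 t / 2); so E[X_t] = x_0 * exp((mu - sigma^2/2) t) * exp(sigma^2 t / 2) = x_0 * exp(mu t) = 8*exp(t/5)/5.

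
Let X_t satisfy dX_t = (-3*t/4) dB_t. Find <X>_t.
<X>_t = 3*t^3/16

For an Itô process dX_t = a(t) dt + b(t) dB_t, the quadratic variation is <X>_t = int_0^t b(s)^2 ds (the drift term does not contribute). Here b(s) = -3*s/4, so
  b(s)^2 = 9*s^2/16.
Integrating from 0 to t:
  <X>_t = int_0^t (9*s^2/16) ds = 3*t^3/16.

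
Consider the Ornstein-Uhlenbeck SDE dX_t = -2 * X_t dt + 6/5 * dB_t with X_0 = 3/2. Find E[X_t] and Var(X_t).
E[X_t] = 3*exp(-2*t)/2; Var(X_t) = 9/25 - 9*exp(-4*t)/25

The OU SDE dX = -theta X dt + sigma dB admits the integrating factor exp(theta t): d(exp(theta t) X_t) = sigma exp(theta t) dB_t. Integrating from 0 to t:
  X_t = x_0 * exp(-theta t) + sigma * int_0^t exp(-theta (t-s)) dB_s.
The Itô integral has mean 0 and (by the Itô isometry) variance sigma^2 * int_0^t exp(-2 theta (t - s)) ds = sigma^2 * (1 - exp(-2 theta t)) / (2 theta).
With theta = 2, sigma = 6/5, x_0 = 3/2:
  E[X_t] = 3/2 * exp(-2 t) = 3*exp(-2*t)/2
  Var(X_t) = (6/5)^2 * (1 - exp(-2*2 t)) / (2 * 2) = 9/25 - 9*exp(-4*t)/25.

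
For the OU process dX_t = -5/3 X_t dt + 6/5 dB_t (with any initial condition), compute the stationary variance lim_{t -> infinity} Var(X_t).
lim Var(X_t) = 54/125

The OU SDE dX = -theta X dt + sigma dB admits the integrating factor exp(theta t): d(exp(theta t) X_t) = sigma exp(theta t) dB_t. Integrating from 0 to t gives X_t = x_0 * exp(-theta t) + sigma * int_0^t exp(-theta (t-s)) dB_s for any initial x_0. The Itô integral has variance (by the Itô isometry) sigma^2 * int_0^t exp(-2 theta (t - s)) ds = sigma^2 * (1 - exp(-2 theta t)) / (2 theta), independent of x_0.
With theta = 5/3, sigma = 6/5:
  Var(X_t) = (6/5)^2 * (1 - exp(-2*5/3 t)) / (2 * 5/3) = 54/125 - 54*exp(-10*t/3)/125.
As t -> infinity, exp(-2*5/3 t) -> 0, so the stationary variance is sigma^2 / (2 theta) = 54/125.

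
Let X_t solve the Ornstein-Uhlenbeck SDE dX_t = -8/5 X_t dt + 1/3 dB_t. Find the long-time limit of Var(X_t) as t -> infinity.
lim Var(X_t) = 5/144

The OU SDE dX = -theta X dt + sigma dB admits the integrating factor exp(theta t): d(exp(theta t) X_t) = sigma exp(theta t) dB_t. Integrating from 0 to t gives X_t = x_0 * exp(-theta t) + sigma * int_0^t exp(-theta (t-s)) dB_s for any initial x_0. The Itô integral has variance (by the Itô isometry) sigma^2 * int_0^t exp(-2 theta (t - s)) ds = sigma^2 * (1 - exp(-2 theta t)) / (2 theta), independent of x_0.
With theta = 8/5, sigma = 1/3:
  Var(X_t) = (1/3)^2 * (1 - exp(-2*8/5 t)) / (2 * 8/5) = 5/144 - 5*exp(-16*t/5)/144.
As t -> infinity, exp(-2*8/5 t) -> 0, so the stationary variance is sigma^2 / (2 theta) = 5/144.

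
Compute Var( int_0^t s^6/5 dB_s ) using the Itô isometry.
Var = t^13/325

The Itô integral of a deterministic integrand f(s) has mean 0 because each increment f(s) * (B_{s+ds} - B_s) has mean 0. By the Itô isometry:
  Var( int_0^t f(s) dB_s ) = E[ (int_0^t f(s) dB_s)^2 ] = int_0^t f(s)^2 ds.
Here f(s) = s^6/5, so f(s)^2 = s^12/25. Integrate:
  int_0^t (s^12/25) ds = t^13/325.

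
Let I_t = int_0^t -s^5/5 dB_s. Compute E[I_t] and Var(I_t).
E[I_t] = 0; Var(I_t) = t^11/275

The Itô integral of a deterministic integrand f(s) has mean 0 because each increment f(s) * (B_{s+ds} - B_s) has mean 0. By the Itô isometry:
  Var( int_0^t f(s) dB_s ) = E[ (int_0^t f(s) dB_s)^2 ] = int_0^t f(s)^2 ds.
Here f(s) = -s^5/5, so f(s)^2 = s^10/25. Integrate:
  int_0^t (s^10/25) ds = t^11/275.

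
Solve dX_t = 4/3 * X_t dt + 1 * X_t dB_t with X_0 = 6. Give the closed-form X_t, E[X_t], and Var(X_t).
X_t = 6 * exp((5/6) t + (1) B_t); E[X_t] = 6*exp(4*t/3); Var(X_t) = 36*(exp(t) - 1)*exp(8*t/3)

For GBM dX = mu X dt + sigma X dB with X_0 = x_0, apply Itô to Y = log X: dY = (mu - sigma^2/2) dt + sigma dB, so Y_t = log(x_0) + (mu - sigma^2/2) t + sigma B_t and hence X_t = x_0 * exp((mu - sigma^2/2) t + sigma B_t).
With mu = 4/3, sigma = 1, x_0 = 6, this gives:
  X_t = 6 * exp((5/6) * t + (1) * B_t).
Since sigma*B_t ~ Normal(0, sigma^2 t), E[exp(sigma*B_t)] = exp(sigma^2 t / 2); so E[X_t] = x_0 * exp((mu - sigma^2/2) t) * exp(sigma^2 t / 2) = x_0 * exp(mu t) = 6*exp(4*t/3).
Var(X_t) = E[X_t^2] - (E[X_t])^2 = x_0^2 * exp(2 mu t) * (exp(sigma^2 t) - 1) = 36*(exp(t) - 1)*exp(8*t/3).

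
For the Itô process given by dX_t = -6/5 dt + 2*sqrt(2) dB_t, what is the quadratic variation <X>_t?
<X>_t = 8*t

For an Itô process dX_t = a(t) dt + b(t) dB_t, the quadratic variation is <X>_t = int_0^t b(s)^2 ds (the drift term does not contribute). Here b(s) = 2*sqrt(2), so
  b(s)^2 = 8.
Integrating from 0 to t:
  <X>_t = int_0^t (8) ds = 8*t.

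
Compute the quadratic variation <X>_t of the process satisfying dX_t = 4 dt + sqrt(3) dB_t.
<X>_t = 3*t

For an Itô process dX_t = a(t) dt + b(t) dB_t, the quadratic variation is <X>_t = int_0^t b(s)^2 ds (the drift term does not contribute). Here b(s) = sqrt(3), so
  b(s)^2 = 3.
Integrating from 0 to t:
  <X>_t = int_0^t (3) ds = 3*t.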